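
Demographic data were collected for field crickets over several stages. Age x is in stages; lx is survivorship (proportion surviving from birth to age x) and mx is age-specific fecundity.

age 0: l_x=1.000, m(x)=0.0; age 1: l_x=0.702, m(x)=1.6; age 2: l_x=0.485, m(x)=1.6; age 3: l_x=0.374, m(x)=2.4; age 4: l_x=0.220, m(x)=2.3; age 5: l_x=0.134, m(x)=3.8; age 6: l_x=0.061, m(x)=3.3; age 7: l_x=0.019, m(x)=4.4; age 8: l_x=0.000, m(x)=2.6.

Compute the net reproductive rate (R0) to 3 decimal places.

4.097

lx·mx by age: 0, 1.1232, 0.776, 0.8976, 0.506, 0.5092, 0.2013, 0.0836, 0
R0 = Σ lx·mx = 4.0969 → 4.097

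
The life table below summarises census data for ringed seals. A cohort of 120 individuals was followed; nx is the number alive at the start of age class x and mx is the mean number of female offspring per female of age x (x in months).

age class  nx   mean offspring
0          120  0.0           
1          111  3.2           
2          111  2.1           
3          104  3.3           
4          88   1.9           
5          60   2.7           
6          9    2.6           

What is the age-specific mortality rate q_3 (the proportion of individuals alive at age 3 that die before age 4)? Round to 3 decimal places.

lx = nx/n0 = nx/120: 1, 0.925, 0.925, 0.86667…, 0.73333…, 0.5, 0.075
q_3 = (l_3 − l_4) / l_3 = (0.866667… − 0.733333…) / 0.866667…
     = 0.133333… / 0.866667… = 0.153846… → 0.154

0.154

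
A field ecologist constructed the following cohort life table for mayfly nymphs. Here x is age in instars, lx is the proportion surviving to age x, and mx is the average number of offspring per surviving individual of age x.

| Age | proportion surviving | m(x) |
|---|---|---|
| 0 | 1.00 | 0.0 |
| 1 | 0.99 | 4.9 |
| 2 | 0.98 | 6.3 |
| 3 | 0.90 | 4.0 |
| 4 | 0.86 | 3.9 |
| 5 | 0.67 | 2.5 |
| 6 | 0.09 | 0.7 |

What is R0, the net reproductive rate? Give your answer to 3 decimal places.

lx·mx by age: 0, 4.851, 6.174, 3.6, 3.354, 1.675, 0.063
R0 = Σ lx·mx = 19.717 → 19.717

19.717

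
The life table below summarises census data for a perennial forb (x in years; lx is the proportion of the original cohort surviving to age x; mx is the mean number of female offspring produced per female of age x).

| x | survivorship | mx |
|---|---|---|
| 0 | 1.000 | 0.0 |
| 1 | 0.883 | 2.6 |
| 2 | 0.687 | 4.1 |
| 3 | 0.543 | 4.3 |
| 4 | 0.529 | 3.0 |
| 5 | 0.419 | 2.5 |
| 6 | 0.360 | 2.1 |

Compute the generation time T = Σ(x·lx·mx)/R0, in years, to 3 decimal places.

lx·mx: 0, 2.2958, 2.8167, 2.3349, 1.587, 1.0475, 0.756 → R0 = 10.8379
x·lx·mx: 0, 2.2958, 5.6334, 7.0047, 6.348, 5.2375, 4.536 → Σ = 31.0554
T = 31.0554 / 10.8379 = 2.865444… → 2.865

2.865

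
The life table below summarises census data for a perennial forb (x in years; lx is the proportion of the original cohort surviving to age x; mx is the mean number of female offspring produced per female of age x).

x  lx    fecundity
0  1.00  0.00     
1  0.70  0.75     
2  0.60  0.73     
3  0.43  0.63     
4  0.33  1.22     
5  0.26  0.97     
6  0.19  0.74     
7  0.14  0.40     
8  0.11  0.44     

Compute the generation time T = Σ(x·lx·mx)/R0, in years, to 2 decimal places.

lx·mx: 0, 0.525, 0.438, 0.2709, 0.4026, 0.2522, 0.1406, 0.056, 0.0484 → R0 = 2.1337
x·lx·mx: 0, 0.525, 0.876, 0.8127, 1.6104, 1.261, 0.8436, 0.392, 0.3872 → Σ = 6.7079
T = 6.7079 / 2.1337 = 3.143788… → 3.14

3.14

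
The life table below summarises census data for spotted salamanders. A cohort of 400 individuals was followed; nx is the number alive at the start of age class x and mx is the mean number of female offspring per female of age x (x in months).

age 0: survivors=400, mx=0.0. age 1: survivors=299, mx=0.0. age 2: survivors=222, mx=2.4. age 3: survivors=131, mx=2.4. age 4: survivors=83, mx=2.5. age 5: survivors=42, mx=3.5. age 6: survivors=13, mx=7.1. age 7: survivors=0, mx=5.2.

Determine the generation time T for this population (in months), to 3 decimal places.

lx = nx/n0 = nx/400: 1, 0.7475, 0.555, 0.3275, 0.2075, 0.105, 0.0325, 0
lx·mx: 0, 0, 1.332, 0.786, 0.51875, 0.3675, 0.23075, 0 → R0 = 3.235
x·lx·mx: 0, 0, 2.664, 2.358, 2.075, 1.8375, 1.3845, 0 → Σ = 10.319
T = 10.319 / 3.235 = 3.189799… → 3.190

3.190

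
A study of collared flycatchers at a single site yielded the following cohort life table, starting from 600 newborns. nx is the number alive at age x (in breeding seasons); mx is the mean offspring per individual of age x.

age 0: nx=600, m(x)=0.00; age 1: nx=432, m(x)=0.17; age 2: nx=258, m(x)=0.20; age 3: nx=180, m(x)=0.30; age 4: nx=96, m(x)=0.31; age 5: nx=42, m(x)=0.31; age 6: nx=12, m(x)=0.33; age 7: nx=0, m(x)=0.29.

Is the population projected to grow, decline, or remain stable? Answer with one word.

lx = nx/n0 = nx/600: 1, 0.72, 0.43, 0.3, 0.16, 0.07, 0.02, 0
R0 = Σ lx·mx = 0 + 0.1224 + 0.086 + 0.09 + 0.0496 + 0.0217 + 0.0066 + 0 = 0.3763
R0 < 1, so the population is declining.

declining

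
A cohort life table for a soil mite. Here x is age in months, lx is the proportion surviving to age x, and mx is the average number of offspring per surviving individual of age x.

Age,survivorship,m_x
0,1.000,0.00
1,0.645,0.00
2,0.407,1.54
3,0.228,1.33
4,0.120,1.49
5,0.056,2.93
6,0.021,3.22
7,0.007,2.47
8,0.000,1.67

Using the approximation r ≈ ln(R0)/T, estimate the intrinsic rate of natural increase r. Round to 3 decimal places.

0.098

R0 = Σ lx·mx = 0 + 0 + 0.62678 + 0.30324 + 0.1788 + 0.16408 + 0.06762 + 0.01729 + 0 = 1.35781
Σ x·lx·mx = 4.22563; T = 4.22563/1.35781 = 3.11209…
r ≈ ln(R0)/T = ln(1.35781)/3.11209… = 0.09829… → 0.098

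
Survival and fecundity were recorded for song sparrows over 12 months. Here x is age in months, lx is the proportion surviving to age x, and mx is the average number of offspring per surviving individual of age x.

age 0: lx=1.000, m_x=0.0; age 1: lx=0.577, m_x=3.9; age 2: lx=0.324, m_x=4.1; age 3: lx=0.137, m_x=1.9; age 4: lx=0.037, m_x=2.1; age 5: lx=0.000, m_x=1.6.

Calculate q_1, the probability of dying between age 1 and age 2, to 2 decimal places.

q_1 = (l_1 − l_2) / l_1 = (0.577 − 0.324) / 0.577
     = 0.253 / 0.577 = 0.438475… → 0.44

0.44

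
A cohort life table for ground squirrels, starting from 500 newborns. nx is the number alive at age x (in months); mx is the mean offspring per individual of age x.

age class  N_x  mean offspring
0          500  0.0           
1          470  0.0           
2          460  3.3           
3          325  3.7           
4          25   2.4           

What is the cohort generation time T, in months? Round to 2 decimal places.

lx = nx/n0 = nx/500: 1, 0.94, 0.92, 0.65, 0.05
lx·mx: 0, 0, 3.036, 2.405, 0.12 → R0 = 5.561
x·lx·mx: 0, 0, 6.072, 7.215, 0.48 → Σ = 13.767
T = 13.767 / 5.561 = 2.475634… → 2.48

2.48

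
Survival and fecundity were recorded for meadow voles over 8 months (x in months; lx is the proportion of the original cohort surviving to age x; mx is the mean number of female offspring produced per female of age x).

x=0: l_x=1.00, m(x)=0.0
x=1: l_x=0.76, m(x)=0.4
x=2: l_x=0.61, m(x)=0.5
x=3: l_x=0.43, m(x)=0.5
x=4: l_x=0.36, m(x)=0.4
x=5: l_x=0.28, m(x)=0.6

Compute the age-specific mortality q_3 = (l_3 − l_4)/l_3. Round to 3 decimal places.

0.163

q_3 = (l_3 − l_4) / l_3 = (0.43 − 0.36) / 0.43
     = 0.07 / 0.43 = 0.162791… → 0.163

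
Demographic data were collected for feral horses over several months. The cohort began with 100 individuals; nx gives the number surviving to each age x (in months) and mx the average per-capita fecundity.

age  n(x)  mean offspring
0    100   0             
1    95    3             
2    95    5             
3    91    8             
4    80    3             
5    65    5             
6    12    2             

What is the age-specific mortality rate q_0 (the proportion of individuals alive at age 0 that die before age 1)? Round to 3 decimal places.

0.050

lx = nx/n0 = nx/100: 1, 0.95, 0.95, 0.91, 0.8, 0.65, 0.12
q_0 = (l_0 − l_1) / l_0 = (1 − 0.95) / 1
     = 0.05 / 1 = 0.05 → 0.050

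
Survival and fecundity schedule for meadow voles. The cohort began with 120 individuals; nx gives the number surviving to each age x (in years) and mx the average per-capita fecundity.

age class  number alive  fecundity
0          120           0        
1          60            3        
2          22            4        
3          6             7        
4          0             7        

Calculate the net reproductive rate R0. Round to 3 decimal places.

lx = nx/n0 = nx/120: 1, 0.5, 0.18333…, 0.05, 0
lx·mx by age: 0, 1.5, 0.733333…, 0.35, 0
R0 = Σ lx·mx = 2.583333… → 2.583

2.583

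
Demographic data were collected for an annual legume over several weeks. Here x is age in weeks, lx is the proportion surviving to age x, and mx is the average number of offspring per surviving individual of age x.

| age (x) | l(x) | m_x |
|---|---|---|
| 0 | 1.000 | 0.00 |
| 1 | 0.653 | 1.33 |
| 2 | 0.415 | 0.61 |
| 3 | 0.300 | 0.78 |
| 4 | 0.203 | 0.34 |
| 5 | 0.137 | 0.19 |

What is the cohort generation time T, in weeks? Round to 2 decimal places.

1.71

lx·mx: 0, 0.86849, 0.25315, 0.234, 0.06902, 0.02603 → R0 = 1.45069
x·lx·mx: 0, 0.86849, 0.5063, 0.702, 0.27608, 0.13015 → Σ = 2.48302
T = 2.48302 / 1.45069 = 1.711613… → 1.71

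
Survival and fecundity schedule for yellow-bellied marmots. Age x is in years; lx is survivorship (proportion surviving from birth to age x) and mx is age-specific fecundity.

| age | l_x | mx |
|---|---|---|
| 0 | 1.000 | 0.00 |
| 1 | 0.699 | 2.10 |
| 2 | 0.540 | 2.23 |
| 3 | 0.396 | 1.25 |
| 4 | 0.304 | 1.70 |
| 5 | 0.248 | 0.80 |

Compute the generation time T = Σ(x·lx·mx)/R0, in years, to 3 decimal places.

2.169

lx·mx: 0, 1.4679, 1.2042, 0.495, 0.5168, 0.1984 → R0 = 3.8823
x·lx·mx: 0, 1.4679, 2.4084, 1.485, 2.0672, 0.992 → Σ = 8.4205
T = 8.4205 / 3.8823 = 2.168946… → 2.169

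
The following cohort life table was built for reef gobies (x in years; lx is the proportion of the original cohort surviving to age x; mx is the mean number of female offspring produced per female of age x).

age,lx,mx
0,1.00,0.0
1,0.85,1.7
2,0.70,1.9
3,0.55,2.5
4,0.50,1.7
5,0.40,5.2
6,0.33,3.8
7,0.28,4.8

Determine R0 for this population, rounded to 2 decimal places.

lx·mx by age: 0, 1.445, 1.33, 1.375, 0.85, 2.08, 1.254, 1.344
R0 = Σ lx·mx = 9.678 → 9.68

9.68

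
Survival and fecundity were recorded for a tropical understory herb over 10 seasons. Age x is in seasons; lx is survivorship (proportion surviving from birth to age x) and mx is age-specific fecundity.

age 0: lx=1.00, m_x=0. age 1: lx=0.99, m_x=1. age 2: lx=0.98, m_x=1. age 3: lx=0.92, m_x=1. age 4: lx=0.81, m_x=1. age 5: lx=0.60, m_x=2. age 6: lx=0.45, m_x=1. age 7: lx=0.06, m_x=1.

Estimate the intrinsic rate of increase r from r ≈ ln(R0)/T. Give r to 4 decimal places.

R0 = Σ lx·mx = 0 + 0.99 + 0.98 + 0.92 + 0.81 + 1.2 + 0.45 + 0.06 = 5.41
Σ x·lx·mx = 18.07; T = 18.07/5.41 = 3.34011…
r ≈ ln(R0)/T = ln(5.41)/3.34011… = 0.505447… → 0.5054

0.5054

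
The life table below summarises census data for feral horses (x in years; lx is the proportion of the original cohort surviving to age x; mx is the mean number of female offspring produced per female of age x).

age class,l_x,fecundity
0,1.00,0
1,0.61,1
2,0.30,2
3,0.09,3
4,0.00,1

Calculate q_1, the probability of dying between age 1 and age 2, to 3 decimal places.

q_1 = (l_1 − l_2) / l_1 = (0.61 − 0.3) / 0.61
     = 0.31 / 0.61 = 0.508197… → 0.508

0.508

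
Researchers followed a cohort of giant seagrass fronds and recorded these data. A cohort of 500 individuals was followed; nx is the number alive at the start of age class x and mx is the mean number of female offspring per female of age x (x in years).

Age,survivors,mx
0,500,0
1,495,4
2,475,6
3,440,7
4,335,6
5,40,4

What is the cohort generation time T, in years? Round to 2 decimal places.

2.56

lx = nx/n0 = nx/500: 1, 0.99, 0.95, 0.88, 0.67, 0.08
lx·mx: 0, 3.96, 5.7, 6.16, 4.02, 0.32 → R0 = 20.16
x·lx·mx: 0, 3.96, 11.4, 18.48, 16.08, 1.6 → Σ = 51.52
T = 51.52 / 20.16 = 2.555556… → 2.56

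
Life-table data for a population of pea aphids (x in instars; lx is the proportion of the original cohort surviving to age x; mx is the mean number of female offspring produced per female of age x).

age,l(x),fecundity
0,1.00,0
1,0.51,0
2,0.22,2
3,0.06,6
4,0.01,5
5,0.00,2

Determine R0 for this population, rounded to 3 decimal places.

0.850

lx·mx by age: 0, 0, 0.44, 0.36, 0.05, 0
R0 = Σ lx·mx = 0.85 → 0.850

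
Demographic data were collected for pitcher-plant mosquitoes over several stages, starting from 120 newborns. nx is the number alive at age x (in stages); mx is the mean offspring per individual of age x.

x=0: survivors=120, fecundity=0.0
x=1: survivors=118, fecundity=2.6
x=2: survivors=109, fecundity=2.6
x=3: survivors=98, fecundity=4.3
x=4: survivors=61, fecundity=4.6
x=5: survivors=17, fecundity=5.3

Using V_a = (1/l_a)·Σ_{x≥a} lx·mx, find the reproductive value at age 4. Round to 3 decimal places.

6.077

lx = nx/n0 = nx/120: 1, 0.98333…, 0.90833…, 0.81667…, 0.50833…, 0.14167…
lx·mx for x ≥ 4: 2.338333…, 0.750833… → sum = 3.089167…
V_4 = 3.089167… / l_4 = 3.089167… / 0.508333… = 6.077049… → 6.077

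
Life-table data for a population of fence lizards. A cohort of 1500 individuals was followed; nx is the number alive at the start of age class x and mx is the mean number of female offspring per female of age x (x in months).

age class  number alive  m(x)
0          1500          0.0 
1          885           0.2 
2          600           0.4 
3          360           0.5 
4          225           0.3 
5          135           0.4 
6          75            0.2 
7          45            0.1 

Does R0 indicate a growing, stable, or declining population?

declining

lx = nx/n0 = nx/1500: 1, 0.59, 0.4, 0.24, 0.15, 0.09, 0.05, 0.03
R0 = Σ lx·mx = 0 + 0.118 + 0.16 + 0.12 + 0.045 + 0.036 + 0.01 + 0.003 = 0.492
R0 < 1, so the population is declining.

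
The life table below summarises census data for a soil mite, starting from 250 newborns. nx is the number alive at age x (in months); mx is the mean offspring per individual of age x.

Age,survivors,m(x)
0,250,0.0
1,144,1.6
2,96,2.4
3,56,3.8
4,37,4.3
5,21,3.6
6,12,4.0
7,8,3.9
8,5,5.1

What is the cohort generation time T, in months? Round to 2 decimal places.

lx = nx/n0 = nx/250: 1, 0.576, 0.384, 0.224, 0.148, 0.084, 0.048, 0.032, 0.02
lx·mx: 0, 0.9216, 0.9216, 0.8512, 0.6364, 0.3024, 0.192, 0.1248, 0.102 → R0 = 4.052
x·lx·mx: 0, 0.9216, 1.8432, 2.5536, 2.5456, 1.512, 1.152, 0.8736, 0.816 → Σ = 12.2176
T = 12.2176 / 4.052 = 3.015202… → 3.02

3.02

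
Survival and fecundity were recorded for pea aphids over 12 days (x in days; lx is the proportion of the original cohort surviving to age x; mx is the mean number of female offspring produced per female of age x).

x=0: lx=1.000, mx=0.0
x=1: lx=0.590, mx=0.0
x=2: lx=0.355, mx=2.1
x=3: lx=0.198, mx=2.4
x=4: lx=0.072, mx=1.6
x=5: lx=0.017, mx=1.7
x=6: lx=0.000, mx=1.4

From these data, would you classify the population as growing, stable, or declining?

growing

R0 = Σ lx·mx = 0 + 0 + 0.7455 + 0.4752 + 0.1152 + 0.0289 + 0 = 1.3648
R0 > 1, so the population is growing.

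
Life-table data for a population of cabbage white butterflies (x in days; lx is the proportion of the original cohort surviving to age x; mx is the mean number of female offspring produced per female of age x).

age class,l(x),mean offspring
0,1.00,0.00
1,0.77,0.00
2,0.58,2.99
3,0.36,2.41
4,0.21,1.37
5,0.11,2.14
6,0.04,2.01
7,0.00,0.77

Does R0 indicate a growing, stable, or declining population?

R0 = Σ lx·mx = 0 + 0 + 1.7342 + 0.8676 + 0.2877 + 0.2354 + 0.0804 + 0 = 3.2053
R0 > 1, so the population is growing.

growing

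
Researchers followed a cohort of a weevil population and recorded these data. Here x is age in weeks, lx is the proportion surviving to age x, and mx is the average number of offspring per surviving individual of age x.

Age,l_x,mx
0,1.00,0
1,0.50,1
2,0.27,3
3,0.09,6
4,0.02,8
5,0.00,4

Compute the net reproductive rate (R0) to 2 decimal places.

lx·mx by age: 0, 0.5, 0.81, 0.54, 0.16, 0
R0 = Σ lx·mx = 2.01 → 2.01

2.01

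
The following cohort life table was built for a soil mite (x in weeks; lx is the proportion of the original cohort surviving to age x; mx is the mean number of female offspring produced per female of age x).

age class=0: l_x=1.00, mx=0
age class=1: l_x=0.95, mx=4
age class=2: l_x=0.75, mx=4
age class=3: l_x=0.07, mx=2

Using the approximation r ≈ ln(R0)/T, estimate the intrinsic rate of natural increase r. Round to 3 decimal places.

R0 = Σ lx·mx = 0 + 3.8 + 3 + 0.14 = 6.94
Σ x·lx·mx = 10.22; T = 10.22/6.94 = 1.47262…
r ≈ ln(R0)/T = ln(6.94)/1.47262… = 1.31555… → 1.316

1.316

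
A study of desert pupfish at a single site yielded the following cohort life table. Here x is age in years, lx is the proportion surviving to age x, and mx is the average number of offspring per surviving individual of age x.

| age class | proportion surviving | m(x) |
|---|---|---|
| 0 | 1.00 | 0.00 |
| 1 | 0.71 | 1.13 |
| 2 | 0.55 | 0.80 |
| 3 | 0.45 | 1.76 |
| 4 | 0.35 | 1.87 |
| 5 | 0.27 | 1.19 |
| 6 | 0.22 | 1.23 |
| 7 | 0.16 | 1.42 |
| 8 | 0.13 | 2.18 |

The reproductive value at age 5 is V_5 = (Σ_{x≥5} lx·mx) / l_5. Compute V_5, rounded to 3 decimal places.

lx·mx for x ≥ 5: 0.3213, 0.2706, 0.2272, 0.2834 → sum = 1.1025
V_5 = 1.1025 / l_5 = 1.1025 / 0.27 = 4.083333… → 4.083

4.083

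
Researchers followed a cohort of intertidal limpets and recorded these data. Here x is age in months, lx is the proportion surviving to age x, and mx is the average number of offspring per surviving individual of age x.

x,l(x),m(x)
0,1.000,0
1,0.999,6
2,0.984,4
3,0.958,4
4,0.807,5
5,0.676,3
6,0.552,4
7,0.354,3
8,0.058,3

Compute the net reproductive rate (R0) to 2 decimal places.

lx·mx by age: 0, 5.994, 3.936, 3.832, 4.035, 2.028, 2.208, 1.062, 0.174
R0 = Σ lx·mx = 23.269 → 23.27

23.27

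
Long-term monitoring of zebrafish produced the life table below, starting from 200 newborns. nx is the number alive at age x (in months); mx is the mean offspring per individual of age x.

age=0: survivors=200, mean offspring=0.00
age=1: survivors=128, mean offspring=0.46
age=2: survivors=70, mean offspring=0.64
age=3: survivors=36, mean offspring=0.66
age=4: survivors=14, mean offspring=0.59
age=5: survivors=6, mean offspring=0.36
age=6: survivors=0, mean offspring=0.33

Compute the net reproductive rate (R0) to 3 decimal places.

0.689

lx = nx/n0 = nx/200: 1, 0.64, 0.35, 0.18, 0.07, 0.03, 0
lx·mx by age: 0, 0.2944, 0.224, 0.1188, 0.0413, 0.0108, 0
R0 = Σ lx·mx = 0.6893 → 0.689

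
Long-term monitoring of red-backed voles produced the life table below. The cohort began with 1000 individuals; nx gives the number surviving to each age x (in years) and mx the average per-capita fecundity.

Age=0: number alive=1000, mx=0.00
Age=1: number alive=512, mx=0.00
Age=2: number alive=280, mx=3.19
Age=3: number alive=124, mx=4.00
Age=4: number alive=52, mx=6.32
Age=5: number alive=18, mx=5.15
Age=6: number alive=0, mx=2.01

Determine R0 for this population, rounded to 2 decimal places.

1.81

lx = nx/n0 = nx/1000: 1, 0.512, 0.28, 0.124, 0.052, 0.018, 0
lx·mx by age: 0, 0, 0.8932, 0.496, 0.32864, 0.0927, 0
R0 = Σ lx·mx = 1.81054 → 1.81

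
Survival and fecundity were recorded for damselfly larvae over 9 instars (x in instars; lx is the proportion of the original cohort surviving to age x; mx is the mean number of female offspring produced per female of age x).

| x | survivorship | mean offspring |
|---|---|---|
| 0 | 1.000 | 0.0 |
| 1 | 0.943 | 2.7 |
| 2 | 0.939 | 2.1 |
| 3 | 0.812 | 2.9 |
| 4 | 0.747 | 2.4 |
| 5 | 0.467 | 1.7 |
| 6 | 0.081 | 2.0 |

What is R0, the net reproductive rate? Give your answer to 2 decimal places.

lx·mx by age: 0, 2.5461, 1.9719, 2.3548, 1.7928, 0.7939, 0.162
R0 = Σ lx·mx = 9.6215 → 9.62

9.62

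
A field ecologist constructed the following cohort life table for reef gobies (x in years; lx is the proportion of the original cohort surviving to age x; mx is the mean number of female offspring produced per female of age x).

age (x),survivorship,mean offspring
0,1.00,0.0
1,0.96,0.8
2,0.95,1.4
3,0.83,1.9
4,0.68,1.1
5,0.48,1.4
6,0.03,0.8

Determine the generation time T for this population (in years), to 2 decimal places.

lx·mx: 0, 0.768, 1.33, 1.577, 0.748, 0.672, 0.024 → R0 = 5.119
x·lx·mx: 0, 0.768, 2.66, 4.731, 2.992, 3.36, 0.144 → Σ = 14.655
T = 14.655 / 5.119 = 2.862864… → 2.86

2.86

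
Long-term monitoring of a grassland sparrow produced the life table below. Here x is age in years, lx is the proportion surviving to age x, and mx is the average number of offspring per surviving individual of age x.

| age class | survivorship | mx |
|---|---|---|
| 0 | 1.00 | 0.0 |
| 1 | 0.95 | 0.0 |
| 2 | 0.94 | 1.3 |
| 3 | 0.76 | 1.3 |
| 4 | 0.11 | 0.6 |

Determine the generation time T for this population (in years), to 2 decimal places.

lx·mx: 0, 0, 1.222, 0.988, 0.066 → R0 = 2.276
x·lx·mx: 0, 0, 2.444, 2.964, 0.264 → Σ = 5.672
T = 5.672 / 2.276 = 2.492091… → 2.49

2.49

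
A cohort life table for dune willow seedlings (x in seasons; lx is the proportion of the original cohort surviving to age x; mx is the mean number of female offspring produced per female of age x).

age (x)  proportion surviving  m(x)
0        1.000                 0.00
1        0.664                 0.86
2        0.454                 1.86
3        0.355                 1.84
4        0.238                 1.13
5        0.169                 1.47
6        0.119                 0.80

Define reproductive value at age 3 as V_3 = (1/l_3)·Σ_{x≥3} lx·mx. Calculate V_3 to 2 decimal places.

lx·mx for x ≥ 3: 0.6532, 0.26894, 0.24843, 0.0952 → sum = 1.26577
V_3 = 1.26577 / l_3 = 1.26577 / 0.355 = 3.565549… → 3.57

3.57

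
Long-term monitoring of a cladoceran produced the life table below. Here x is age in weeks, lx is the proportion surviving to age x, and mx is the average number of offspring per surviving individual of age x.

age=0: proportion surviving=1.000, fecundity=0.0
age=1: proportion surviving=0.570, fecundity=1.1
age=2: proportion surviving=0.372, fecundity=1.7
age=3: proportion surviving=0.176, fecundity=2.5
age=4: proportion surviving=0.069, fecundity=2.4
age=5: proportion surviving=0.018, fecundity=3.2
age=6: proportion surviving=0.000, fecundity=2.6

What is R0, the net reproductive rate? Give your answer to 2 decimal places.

lx·mx by age: 0, 0.627, 0.6324, 0.44, 0.1656, 0.0576, 0
R0 = Σ lx·mx = 1.9226 → 1.92

1.92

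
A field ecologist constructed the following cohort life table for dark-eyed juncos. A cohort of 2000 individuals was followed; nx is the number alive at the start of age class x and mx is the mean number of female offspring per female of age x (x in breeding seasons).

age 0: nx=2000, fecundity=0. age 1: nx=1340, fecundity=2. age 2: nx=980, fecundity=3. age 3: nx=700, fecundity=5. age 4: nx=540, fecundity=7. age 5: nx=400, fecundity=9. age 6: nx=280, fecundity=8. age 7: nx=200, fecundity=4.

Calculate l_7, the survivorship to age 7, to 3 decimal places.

l_7 = n_7/n_0 = 200/2000 = 0.1 → 0.100

0.100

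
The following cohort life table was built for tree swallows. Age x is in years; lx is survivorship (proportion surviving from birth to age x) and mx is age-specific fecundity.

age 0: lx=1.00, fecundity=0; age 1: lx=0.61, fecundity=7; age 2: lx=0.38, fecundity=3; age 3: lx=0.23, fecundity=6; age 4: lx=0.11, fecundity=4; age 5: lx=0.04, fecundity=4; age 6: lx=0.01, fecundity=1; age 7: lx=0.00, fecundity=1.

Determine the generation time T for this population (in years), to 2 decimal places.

lx·mx: 0, 4.27, 1.14, 1.38, 0.44, 0.16, 0.01, 0 → R0 = 7.4
x·lx·mx: 0, 4.27, 2.28, 4.14, 1.76, 0.8, 0.06, 0 → Σ = 13.31
T = 13.31 / 7.4 = 1.798649… → 1.80

1.80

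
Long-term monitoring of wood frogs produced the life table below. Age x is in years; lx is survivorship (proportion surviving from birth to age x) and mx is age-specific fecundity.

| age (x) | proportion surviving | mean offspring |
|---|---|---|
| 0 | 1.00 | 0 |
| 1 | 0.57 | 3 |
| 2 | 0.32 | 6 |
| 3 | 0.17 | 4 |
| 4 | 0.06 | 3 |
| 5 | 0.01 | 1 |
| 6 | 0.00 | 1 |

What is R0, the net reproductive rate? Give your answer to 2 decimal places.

4.50

lx·mx by age: 0, 1.71, 1.92, 0.68, 0.18, 0.01, 0
R0 = Σ lx·mx = 4.5 → 4.50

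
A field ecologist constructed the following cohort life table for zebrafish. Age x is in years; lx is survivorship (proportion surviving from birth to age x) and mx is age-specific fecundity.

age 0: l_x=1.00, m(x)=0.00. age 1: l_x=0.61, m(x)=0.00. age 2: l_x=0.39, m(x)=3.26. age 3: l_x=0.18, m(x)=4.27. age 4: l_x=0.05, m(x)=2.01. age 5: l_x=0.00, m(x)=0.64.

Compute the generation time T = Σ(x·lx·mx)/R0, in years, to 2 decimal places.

lx·mx: 0, 0, 1.2714, 0.7686, 0.1005, 0 → R0 = 2.1405
x·lx·mx: 0, 0, 2.5428, 2.3058, 0.402, 0 → Σ = 5.2506
T = 5.2506 / 2.1405 = 2.452978… → 2.45

2.45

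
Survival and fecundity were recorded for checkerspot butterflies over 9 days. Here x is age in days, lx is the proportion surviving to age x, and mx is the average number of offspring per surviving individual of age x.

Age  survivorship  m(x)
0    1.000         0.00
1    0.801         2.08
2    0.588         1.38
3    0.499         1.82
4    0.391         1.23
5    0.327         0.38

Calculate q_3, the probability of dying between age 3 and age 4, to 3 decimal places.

0.216

q_3 = (l_3 − l_4) / l_3 = (0.499 − 0.391) / 0.499
     = 0.108 / 0.499 = 0.216433… → 0.216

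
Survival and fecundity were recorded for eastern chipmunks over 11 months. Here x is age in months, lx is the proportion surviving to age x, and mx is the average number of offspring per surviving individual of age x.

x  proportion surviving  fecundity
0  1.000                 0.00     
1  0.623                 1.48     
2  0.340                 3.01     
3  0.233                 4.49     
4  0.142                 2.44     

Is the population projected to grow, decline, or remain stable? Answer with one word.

growing

R0 = Σ lx·mx = 0 + 0.92204 + 1.0234 + 1.04617 + 0.34648 = 3.33809
R0 > 1, so the population is growing.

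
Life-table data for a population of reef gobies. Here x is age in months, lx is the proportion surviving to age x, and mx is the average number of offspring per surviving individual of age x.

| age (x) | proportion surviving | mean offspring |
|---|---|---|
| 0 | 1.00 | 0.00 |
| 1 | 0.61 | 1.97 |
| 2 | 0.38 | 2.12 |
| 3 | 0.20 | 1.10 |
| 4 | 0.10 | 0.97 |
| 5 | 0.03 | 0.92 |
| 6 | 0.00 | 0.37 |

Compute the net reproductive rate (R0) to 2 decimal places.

2.35

lx·mx by age: 0, 1.2017, 0.8056, 0.22, 0.097, 0.0276, 0
R0 = Σ lx·mx = 2.3519 → 2.35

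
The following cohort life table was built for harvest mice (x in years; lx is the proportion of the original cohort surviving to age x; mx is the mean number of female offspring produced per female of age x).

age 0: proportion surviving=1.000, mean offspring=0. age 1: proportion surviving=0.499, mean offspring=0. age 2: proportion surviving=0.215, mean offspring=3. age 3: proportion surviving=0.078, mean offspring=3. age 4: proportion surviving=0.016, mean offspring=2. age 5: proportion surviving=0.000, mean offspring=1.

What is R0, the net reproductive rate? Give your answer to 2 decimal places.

lx·mx by age: 0, 0, 0.645, 0.234, 0.032, 0
R0 = Σ lx·mx = 0.911 → 0.91

0.91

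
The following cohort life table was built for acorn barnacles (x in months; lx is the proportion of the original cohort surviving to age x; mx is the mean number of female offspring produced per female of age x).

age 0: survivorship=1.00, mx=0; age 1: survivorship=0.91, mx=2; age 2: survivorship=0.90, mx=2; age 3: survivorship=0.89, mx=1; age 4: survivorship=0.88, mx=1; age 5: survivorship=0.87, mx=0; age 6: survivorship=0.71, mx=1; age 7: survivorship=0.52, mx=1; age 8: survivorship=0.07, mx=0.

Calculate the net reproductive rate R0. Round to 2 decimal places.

6.62

lx·mx by age: 0, 1.82, 1.8, 0.89, 0.88, 0, 0.71, 0.52, 0
R0 = Σ lx·mx = 6.62 → 6.62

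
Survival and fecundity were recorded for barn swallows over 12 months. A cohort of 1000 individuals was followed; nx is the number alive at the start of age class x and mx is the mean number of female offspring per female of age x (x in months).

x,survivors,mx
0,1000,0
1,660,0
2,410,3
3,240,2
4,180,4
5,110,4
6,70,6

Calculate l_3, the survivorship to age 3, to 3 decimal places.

0.240

l_3 = n_3/n_0 = 240/1000 = 0.24 → 0.240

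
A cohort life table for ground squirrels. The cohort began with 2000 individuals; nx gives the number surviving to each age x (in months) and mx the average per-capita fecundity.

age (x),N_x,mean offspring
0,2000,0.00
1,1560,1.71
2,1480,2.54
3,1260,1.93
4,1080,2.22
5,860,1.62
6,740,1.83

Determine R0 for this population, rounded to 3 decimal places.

7.002

lx = nx/n0 = nx/2000: 1, 0.78, 0.74, 0.63, 0.54, 0.43, 0.37
lx·mx by age: 0, 1.3338, 1.8796, 1.2159, 1.1988, 0.6966, 0.6771
R0 = Σ lx·mx = 7.0018 → 7.002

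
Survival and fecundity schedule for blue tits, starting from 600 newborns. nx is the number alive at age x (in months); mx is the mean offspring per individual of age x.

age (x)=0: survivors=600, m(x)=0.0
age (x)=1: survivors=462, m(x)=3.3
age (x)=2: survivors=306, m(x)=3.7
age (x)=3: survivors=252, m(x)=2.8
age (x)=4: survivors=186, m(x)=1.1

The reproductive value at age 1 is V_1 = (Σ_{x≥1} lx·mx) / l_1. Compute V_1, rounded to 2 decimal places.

lx = nx/n0 = nx/600: 1, 0.77, 0.51, 0.42, 0.31
lx·mx for x ≥ 1: 2.541, 1.887, 1.176, 0.341 → sum = 5.945
V_1 = 5.945 / l_1 = 5.945 / 0.77 = 7.720779… → 7.72

7.72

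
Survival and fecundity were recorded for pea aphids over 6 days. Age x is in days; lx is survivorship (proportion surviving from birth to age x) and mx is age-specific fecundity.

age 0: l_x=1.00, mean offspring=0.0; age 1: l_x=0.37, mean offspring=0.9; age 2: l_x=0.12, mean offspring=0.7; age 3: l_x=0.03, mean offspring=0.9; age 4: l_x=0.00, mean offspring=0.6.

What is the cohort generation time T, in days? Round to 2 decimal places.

lx·mx: 0, 0.333, 0.084, 0.027, 0 → R0 = 0.444
x·lx·mx: 0, 0.333, 0.168, 0.081, 0 → Σ = 0.582
T = 0.582 / 0.444 = 1.310811… → 1.31

1.31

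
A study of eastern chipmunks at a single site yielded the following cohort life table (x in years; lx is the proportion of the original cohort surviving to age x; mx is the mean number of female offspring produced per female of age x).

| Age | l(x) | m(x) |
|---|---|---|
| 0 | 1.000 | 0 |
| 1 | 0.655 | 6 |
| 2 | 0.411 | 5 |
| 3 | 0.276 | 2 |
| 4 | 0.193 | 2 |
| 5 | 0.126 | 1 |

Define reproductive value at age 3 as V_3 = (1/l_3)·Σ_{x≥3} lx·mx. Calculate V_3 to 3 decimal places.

lx·mx for x ≥ 3: 0.552, 0.386, 0.126 → sum = 1.064
V_3 = 1.064 / l_3 = 1.064 / 0.276 = 3.855072… → 3.855

3.855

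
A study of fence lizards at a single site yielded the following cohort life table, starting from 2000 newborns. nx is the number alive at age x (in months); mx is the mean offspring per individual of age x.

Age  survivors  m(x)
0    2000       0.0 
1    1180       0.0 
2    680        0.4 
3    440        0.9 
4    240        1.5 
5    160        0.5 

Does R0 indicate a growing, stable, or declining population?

lx = nx/n0 = nx/2000: 1, 0.59, 0.34, 0.22, 0.12, 0.08
R0 = Σ lx·mx = 0 + 0 + 0.136 + 0.198 + 0.18 + 0.04 = 0.554
R0 < 1, so the population is declining.

declining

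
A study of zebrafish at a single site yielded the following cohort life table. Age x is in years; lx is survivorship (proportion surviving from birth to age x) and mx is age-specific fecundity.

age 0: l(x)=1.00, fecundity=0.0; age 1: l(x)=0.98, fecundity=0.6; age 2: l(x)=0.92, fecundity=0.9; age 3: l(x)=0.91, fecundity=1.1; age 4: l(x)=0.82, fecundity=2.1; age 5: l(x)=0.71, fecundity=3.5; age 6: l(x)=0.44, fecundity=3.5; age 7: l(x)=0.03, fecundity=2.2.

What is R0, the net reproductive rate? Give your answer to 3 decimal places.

lx·mx by age: 0, 0.588, 0.828, 1.001, 1.722, 2.485, 1.54, 0.066
R0 = Σ lx·mx = 8.23 → 8.230

8.230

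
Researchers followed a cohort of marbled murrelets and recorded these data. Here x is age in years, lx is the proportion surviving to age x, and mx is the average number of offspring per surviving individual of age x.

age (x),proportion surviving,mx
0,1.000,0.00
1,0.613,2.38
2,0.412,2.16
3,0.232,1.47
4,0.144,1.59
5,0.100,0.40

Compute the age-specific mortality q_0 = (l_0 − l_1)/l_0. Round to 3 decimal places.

q_0 = (l_0 − l_1) / l_0 = (1 − 0.613) / 1
     = 0.387 / 1 = 0.387 → 0.387

0.387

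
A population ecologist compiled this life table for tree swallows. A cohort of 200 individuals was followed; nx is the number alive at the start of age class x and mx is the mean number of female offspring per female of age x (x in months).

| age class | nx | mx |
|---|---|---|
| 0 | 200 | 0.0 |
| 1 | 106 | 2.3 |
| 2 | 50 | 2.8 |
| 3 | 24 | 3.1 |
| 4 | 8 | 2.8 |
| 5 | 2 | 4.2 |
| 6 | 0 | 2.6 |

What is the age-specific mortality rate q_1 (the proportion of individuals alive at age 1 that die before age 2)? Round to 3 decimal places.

0.528

lx = nx/n0 = nx/200: 1, 0.53, 0.25, 0.12, 0.04, 0.01, 0
q_1 = (l_1 − l_2) / l_1 = (0.53 − 0.25) / 0.53
     = 0.28 / 0.53 = 0.528302… → 0.528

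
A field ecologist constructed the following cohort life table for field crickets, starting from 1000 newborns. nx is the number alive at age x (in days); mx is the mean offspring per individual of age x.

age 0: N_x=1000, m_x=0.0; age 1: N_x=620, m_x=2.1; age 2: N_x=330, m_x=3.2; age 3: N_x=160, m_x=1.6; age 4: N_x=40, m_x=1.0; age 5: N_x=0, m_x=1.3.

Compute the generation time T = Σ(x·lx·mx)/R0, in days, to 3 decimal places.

lx = nx/n0 = nx/1000: 1, 0.62, 0.33, 0.16, 0.04, 0
lx·mx: 0, 1.302, 1.056, 0.256, 0.04, 0 → R0 = 2.654
x·lx·mx: 0, 1.302, 2.112, 0.768, 0.16, 0 → Σ = 4.342
T = 4.342 / 2.654 = 1.636021… → 1.636

1.636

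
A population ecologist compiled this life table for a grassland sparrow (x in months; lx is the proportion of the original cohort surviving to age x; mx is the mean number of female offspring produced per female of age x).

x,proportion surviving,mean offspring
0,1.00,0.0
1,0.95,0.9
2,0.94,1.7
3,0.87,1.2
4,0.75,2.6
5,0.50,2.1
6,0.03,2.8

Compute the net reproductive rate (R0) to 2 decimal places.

6.58

lx·mx by age: 0, 0.855, 1.598, 1.044, 1.95, 1.05, 0.084
R0 = Σ lx·mx = 6.581 → 6.58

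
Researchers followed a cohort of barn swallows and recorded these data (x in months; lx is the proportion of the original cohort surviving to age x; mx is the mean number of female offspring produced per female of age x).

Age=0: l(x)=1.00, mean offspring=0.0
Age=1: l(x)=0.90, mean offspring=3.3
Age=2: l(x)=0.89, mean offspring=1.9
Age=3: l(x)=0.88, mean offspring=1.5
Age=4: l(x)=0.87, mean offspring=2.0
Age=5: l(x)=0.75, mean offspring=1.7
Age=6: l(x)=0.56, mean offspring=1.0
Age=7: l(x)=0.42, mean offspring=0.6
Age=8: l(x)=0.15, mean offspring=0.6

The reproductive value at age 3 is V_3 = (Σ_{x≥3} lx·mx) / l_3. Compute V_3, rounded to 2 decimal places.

lx·mx for x ≥ 3: 1.32, 1.74, 1.275, 0.56, 0.252, 0.09 → sum = 5.237
V_3 = 5.237 / l_3 = 5.237 / 0.88 = 5.951136… → 5.95

5.95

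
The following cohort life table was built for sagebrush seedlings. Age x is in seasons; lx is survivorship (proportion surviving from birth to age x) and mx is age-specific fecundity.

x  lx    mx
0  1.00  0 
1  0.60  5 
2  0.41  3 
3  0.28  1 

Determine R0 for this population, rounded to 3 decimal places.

4.510

lx·mx by age: 0, 3, 1.23, 0.28
R0 = Σ lx·mx = 4.51 → 4.510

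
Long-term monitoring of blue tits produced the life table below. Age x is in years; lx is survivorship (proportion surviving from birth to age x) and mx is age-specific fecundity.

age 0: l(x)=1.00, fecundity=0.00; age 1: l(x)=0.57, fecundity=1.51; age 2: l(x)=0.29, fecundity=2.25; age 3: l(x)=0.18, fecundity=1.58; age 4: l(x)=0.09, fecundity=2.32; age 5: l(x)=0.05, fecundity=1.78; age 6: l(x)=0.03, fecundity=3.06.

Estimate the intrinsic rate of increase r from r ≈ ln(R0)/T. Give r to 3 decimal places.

0.353

R0 = Σ lx·mx = 0 + 0.8607 + 0.6525 + 0.2844 + 0.2088 + 0.089 + 0.0918 = 2.1872
Σ x·lx·mx = 4.8499; T = 4.8499/2.1872 = 2.2174…
r ≈ ln(R0)/T = ln(2.1872)/2.2174… = 0.35295… → 0.353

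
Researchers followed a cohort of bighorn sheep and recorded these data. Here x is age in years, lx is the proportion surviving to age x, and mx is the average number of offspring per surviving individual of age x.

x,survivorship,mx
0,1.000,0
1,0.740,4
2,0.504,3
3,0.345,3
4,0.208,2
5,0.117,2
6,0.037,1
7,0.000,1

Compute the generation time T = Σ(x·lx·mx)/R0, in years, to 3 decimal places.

lx·mx: 0, 2.96, 1.512, 1.035, 0.416, 0.234, 0.037, 0 → R0 = 6.194
x·lx·mx: 0, 2.96, 3.024, 3.105, 1.664, 1.17, 0.222, 0 → Σ = 12.145
T = 12.145 / 6.194 = 1.960768… → 1.961

1.961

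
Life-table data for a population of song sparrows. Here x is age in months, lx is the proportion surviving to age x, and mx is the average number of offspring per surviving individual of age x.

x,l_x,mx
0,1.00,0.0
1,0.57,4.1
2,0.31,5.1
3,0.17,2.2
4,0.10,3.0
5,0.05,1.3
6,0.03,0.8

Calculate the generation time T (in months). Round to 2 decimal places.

lx·mx: 0, 2.337, 1.581, 0.374, 0.3, 0.065, 0.024 → R0 = 4.681
x·lx·mx: 0, 2.337, 3.162, 1.122, 1.2, 0.325, 0.144 → Σ = 8.29
T = 8.29 / 4.681 = 1.770989… → 1.77

1.77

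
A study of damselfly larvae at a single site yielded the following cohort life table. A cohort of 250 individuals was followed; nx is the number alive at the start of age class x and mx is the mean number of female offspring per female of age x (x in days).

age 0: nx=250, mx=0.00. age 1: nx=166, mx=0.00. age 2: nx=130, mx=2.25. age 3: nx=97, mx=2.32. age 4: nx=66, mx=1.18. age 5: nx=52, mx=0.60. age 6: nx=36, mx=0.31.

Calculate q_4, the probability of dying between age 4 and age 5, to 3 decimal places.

0.212

lx = nx/n0 = nx/250: 1, 0.664, 0.52, 0.388, 0.264, 0.208, 0.144
q_4 = (l_4 − l_5) / l_4 = (0.264 − 0.208) / 0.264
     = 0.056 / 0.264 = 0.212121… → 0.212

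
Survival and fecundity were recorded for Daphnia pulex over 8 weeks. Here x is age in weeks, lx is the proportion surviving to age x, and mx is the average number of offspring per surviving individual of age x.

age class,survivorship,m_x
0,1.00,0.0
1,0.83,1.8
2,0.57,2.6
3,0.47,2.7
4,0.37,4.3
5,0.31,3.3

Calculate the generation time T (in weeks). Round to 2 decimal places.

2.88

lx·mx: 0, 1.494, 1.482, 1.269, 1.591, 1.023 → R0 = 6.859
x·lx·mx: 0, 1.494, 2.964, 3.807, 6.364, 5.115 → Σ = 19.744
T = 19.744 / 6.859 = 2.878554… → 2.88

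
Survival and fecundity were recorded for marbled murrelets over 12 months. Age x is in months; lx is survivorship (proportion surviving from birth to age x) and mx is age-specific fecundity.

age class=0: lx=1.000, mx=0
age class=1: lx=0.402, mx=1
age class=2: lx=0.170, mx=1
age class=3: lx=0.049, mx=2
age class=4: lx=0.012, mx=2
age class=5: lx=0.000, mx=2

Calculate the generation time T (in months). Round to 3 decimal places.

lx·mx: 0, 0.402, 0.17, 0.098, 0.024, 0 → R0 = 0.694
x·lx·mx: 0, 0.402, 0.34, 0.294, 0.096, 0 → Σ = 1.132
T = 1.132 / 0.694 = 1.631124… → 1.631

1.631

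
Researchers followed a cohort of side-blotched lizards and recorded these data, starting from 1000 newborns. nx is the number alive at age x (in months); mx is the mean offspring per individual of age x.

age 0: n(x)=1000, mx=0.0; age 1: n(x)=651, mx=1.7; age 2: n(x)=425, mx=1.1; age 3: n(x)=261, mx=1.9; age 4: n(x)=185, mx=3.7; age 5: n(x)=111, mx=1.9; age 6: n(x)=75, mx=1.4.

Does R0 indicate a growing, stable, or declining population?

growing

lx = nx/n0 = nx/1000: 1, 0.651, 0.425, 0.261, 0.185, 0.111, 0.075
R0 = Σ lx·mx = 0 + 1.1067 + 0.4675 + 0.4959 + 0.6845 + 0.2109 + 0.105 = 3.0705
R0 > 1, so the population is growing.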